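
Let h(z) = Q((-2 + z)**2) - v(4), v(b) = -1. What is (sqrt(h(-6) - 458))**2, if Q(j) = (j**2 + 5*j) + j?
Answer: 4023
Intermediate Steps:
Q(j) = j**2 + 6*j
h(z) = 1 + (-2 + z)**2*(6 + (-2 + z)**2) (h(z) = (-2 + z)**2*(6 + (-2 + z)**2) - 1*(-1) = (-2 + z)**2*(6 + (-2 + z)**2) + 1 = 1 + (-2 + z)**2*(6 + (-2 + z)**2))
(sqrt(h(-6) - 458))**2 = (sqrt((1 + (-2 - 6)**2*(6 + (-2 - 6)**2)) - 458))**2 = (sqrt((1 + (-8)**2*(6 + (-8)**2)) - 458))**2 = (sqrt((1 + 64*(6 + 64)) - 458))**2 = (sqrt((1 + 64*70) - 458))**2 = (sqrt((1 + 4480) - 458))**2 = (sqrt(4481 - 458))**2 = (sqrt(4023))**2 = (3*sqrt(447))**2 = 4023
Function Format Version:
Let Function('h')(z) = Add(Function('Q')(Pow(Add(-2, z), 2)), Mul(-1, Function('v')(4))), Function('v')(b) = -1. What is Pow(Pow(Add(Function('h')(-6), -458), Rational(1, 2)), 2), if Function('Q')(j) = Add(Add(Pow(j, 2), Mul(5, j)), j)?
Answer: 4023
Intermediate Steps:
Function('Q')(j) = Add(Pow(j, 2), Mul(6, j))
Function('h')(z) = Add(1, Mul(Pow(Add(-2, z), 2), Add(6, Pow(Add(-2, z), 2)))) (Function('h')(z) = Add(Mul(Pow(Add(-2, z), 2), Add(6, Pow(Add(-2, z), 2))), Mul(-1, -1)) = Add(Mul(Pow(Add(-2, z), 2), Add(6, Pow(Add(-2, z), 2))), 1) = Add(1, Mul(Pow(Add(-2, z), 2), Add(6, Pow(Add(-2, z), 2)))))
Pow(Pow(Add(Function('h')(-6), -458), Rational(1, 2)), 2) = Pow(Pow(Add(Add(1, Mul(Pow(Add(-2, -6), 2), Add(6, Pow(Add(-2, -6), 2)))), -458), Rational(1, 2)), 2) = Pow(Pow(Add(Add(1, Mul(Pow(-8, 2), Add(6, Pow(-8, 2)))), -458), Rational(1, 2)), 2) = Pow(Pow(Add(Add(1, Mul(64, Add(6, 64))), -458), Rational(1, 2)), 2) = Pow(Pow(Add(Add(1, Mul(64, 70)), -458), Rational(1, 2)), 2) = Pow(Pow(Add(Add(1, 4480), -458), Rational(1, 2)), 2) = Pow(Pow(Add(4481, -458), Rational(1, 2)), 2) = Pow(Pow(4023, Rational(1, 2)), 2) = Pow(Mul(3, Pow(447, Rational(1, 2))), 2) = 4023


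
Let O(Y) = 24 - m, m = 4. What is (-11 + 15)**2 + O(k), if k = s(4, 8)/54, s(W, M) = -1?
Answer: 36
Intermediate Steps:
k = -1/54 ≈ -0.018519
O(Y) = 20 (O(Y) = 24 - 1*4 = 24 - 4 = 20)
(-11 + 15)**2 + O(k) = (-11 + 15)**2 + 20 = 4**2 + 20 = 16 + 20 = 36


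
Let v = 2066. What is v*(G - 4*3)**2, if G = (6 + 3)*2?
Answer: 74376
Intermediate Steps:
G = 18 (G = 9*2 = 18)
v*(G - 4*3)**2 = 2066*(18 - 4*3)**2 = 2066*(18 - 12)**2 = 2066*6**2 = 2066*36 = 74376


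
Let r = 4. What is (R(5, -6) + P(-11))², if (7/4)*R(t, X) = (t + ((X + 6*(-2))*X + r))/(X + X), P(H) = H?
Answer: 13456/49 ≈ 274.61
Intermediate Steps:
R(t, X) = 2*(4 + t + X*(-12 + X))/(7*X) (R(t, X) = 4*((t + ((X + 6*(-2))*X + 4))/(X + X))/7 = 4*((t + ((X - 12)*X + 4))/((2*X)))/7 = 4*((t + ((-12 + X)*X + 4))*(1/(2*X)))/7 = 4*((t + (X*(-12 + X) + 4))*(1/(2*X)))/7 = 4*((t + (4 + X*(-12 + X)))*(1/(2*X)))/7 = 4*((4 + t + X*(-12 + X))*(1/(2*X)))/7 = 4*((4 + t + X*(-12 + X))/(2*X))/7 = 2*(4 + t + X*(-12 + X))/(7*X))
(R(5, -6) + P(-11))² = ((2/7)*(4 + 5 - 6*(-12 - 6))/(-6) - 11)² = ((2/7)*(-⅙)*(4 + 5 - 6*(-18)) - 11)² = ((2/7)*(-⅙)*(4 + 5 + 108) - 11)² = ((2/7)*(-⅙)*117 - 11)² = (-39/7 - 11)² = (-116/7)² = 13456/49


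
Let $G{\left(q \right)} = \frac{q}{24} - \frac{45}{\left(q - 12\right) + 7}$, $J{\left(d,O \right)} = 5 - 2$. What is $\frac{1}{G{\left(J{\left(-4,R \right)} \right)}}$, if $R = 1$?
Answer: $\frac{8}{181} \approx 0.044199$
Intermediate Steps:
$J{\left(d,O \right)} = 3$
$G{\left(q \right)} = - \frac{45}{-5 + q} + \frac{q}{24}$ ($G{\left(q \right)} = q \frac{1}{24} - \frac{45}{\left(-12 + q\right) + 7} = \frac{q}{24} - \frac{45}{-5 + q} = - \frac{45}{-5 + q} + \frac{q}{24}$)
$\frac{1}{G{\left(J{\left(-4,R \right)} \right)}} = \frac{1}{\frac{1}{24} \frac{1}{-5 + 3} \left(-1080 + 3^{2} - 15\right)} = \frac{1}{\frac{1}{24} \frac{1}{-2} \left(-1080 + 9 - 15\right)} = \frac{1}{\frac{1}{24} \left(- \frac{1}{2}\right) \left(-1086\right)} = \frac{1}{\frac{181}{8}} = \frac{8}{181}$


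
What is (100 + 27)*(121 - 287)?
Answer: -21082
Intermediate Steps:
(100 + 27)*(121 - 287) = 127*(-166) = -21082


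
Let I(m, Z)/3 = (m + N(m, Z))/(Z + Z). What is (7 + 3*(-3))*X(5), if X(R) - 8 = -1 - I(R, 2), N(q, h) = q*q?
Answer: 31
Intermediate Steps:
N(q, h) = q²
I(m, Z) = 3*(m + m²)/(2*Z) (I(m, Z) = 3*((m + m²)/(Z + Z)) = 3*((m + m²)/((2*Z))) = 3*((m + m²)*(1/(2*Z))) = 3*((m + m²)/(2*Z)) = 3*(m + m²)/(2*Z))
X(R) = 7 - 3*R*(1 + R)/4 (X(R) = 8 + (-1 - 3*R*(1 + R)/(2*2)) = 8 + (-1 - 3*R*(1 + R)/4) = 7 - 3*R*(1 + R)/4)
(7 + 3*(-3))*X(5) = (7 + 3*(-3))*(7 - ¾*5 - ¾*5²) = (7 - 9)*(7 - 15/4 - ¾*25) = -2*(7 - 15/4 - 75/4) = -2*(-31/2) = 31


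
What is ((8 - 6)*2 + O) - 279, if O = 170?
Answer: -105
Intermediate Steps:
((8 - 6)*2 + O) - 279 = ((8 - 6)*2 + 170) - 279 = (2*2 + 170) - 279 = (4 + 170) - 279 = 174 - 279 = -105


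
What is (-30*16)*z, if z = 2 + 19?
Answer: -10080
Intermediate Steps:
z = 21
(-30*16)*z = -30*16*21 = -480*21 = -10080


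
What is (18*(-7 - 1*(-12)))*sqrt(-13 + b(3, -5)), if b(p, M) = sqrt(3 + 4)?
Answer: 90*sqrt(-13 + sqrt(7)) ≈ 289.6*I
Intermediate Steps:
b(p, M) = sqrt(7)
(18*(-7 - 1*(-12)))*sqrt(-13 + b(3, -5)) = (18*(-7 - 1*(-12)))*sqrt(-13 + sqrt(7)) = (18*(-7 + 12))*sqrt(-13 + sqrt(7)) = (18*5)*sqrt(-13 + sqrt(7)) = 90*sqrt(-13 + sqrt(7))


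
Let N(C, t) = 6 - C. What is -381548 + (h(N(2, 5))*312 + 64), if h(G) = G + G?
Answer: -378988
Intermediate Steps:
h(G) = 2*G
-381548 + (h(N(2, 5))*312 + 64) = -381548 + ((2*(6 - 1*2))*312 + 64) = -381548 + ((2*(6 - 2))*312 + 64) = -381548 + ((2*4)*312 + 64) = -381548 + (8*312 + 64) = -381548 + (2496 + 64) = -381548 + 2560 = -378988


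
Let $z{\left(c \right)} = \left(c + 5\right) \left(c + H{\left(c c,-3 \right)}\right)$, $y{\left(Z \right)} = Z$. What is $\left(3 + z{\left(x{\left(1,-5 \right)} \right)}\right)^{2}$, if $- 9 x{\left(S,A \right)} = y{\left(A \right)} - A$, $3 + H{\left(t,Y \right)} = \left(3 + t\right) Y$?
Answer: $3249$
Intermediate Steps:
$H{\left(t,Y \right)} = -3 + Y \left(3 + t\right)$ ($H{\left(t,Y \right)} = -3 + \left(3 + t\right) Y = -3 + Y \left(3 + t\right)$)
$x{\left(S,A \right)} = 0$ ($x{\left(S,A \right)} = - \frac{A - A}{9} = \left(- \frac{1}{9}\right) 0 = 0$)
$z{\left(c \right)} = \left(5 + c\right) \left(-12 + c - 3 c^{2}\right)$ ($z{\left(c \right)} = \left(c + 5\right) \left(c - \left(12 + 3 c c\right)\right) = \left(5 + c\right) \left(c - \left(12 + 3 c^{2}\right)\right) = \left(5 + c\right) \left(-12 + c - 3 c^{2}\right)$)
$\left(3 + z{\left(x{\left(1,-5 \right)} \right)}\right)^{2} = \left(3 - \left(60 + 0 + 0\right)\right)^{2} = \left(3 - 60\right)^{2} = \left(-57\right)^{2} = 3249$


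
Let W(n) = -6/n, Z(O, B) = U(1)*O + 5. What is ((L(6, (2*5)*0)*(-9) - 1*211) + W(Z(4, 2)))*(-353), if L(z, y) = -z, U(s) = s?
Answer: 166969/3 ≈ 55656.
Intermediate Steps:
Z(O, B) = 5 + O (Z(O, B) = 1*O + 5 = O + 5 = 5 + O)
((L(6, (2*5)*0)*(-9) - 1*211) + W(Z(4, 2)))*(-353) = ((-1*6*(-9) - 1*211) - 6/(5 + 4))*(-353) = ((-6*(-9) - 211) - 6/9)*(-353) = ((54 - 211) - 6*⅑)*(-353) = (-157 - ⅔)*(-353) = -473/3*(-353) = 166969/3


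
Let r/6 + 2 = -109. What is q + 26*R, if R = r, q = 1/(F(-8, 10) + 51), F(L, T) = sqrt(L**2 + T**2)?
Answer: -42199041/2437 - 2*sqrt(41)/2437 ≈ -17316.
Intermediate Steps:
r = -666 (r = -12 + 6*(-109) = -12 - 654 = -666)
q = 1/(51 + 2*sqrt(41)) (q = 1/(sqrt((-8)**2 + 10**2) + 51) = 1/(sqrt(64 + 100) + 51) = 1/(sqrt(164) + 51) = 1/(2*sqrt(41) + 51) = 1/(51 + 2*sqrt(41)) ≈ 0.015672)
R = -666
q + 26*R = (51/2437 - 2*sqrt(41)/2437) + 26*(-666) = (51/2437 - 2*sqrt(41)/2437) - 17316 = -42199041/2437 - 2*sqrt(41)/2437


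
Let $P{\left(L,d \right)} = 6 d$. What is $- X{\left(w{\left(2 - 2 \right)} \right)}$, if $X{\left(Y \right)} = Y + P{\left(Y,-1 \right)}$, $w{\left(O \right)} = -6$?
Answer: $12$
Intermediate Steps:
$X{\left(Y \right)} = -6 + Y$ ($X{\left(Y \right)} = Y + 6 \left(-1\right) = Y - 6 = -6 + Y$)
$- X{\left(w{\left(2 - 2 \right)} \right)} = - (-6 - 6) = \left(-1\right) \left(-12\right) = 12$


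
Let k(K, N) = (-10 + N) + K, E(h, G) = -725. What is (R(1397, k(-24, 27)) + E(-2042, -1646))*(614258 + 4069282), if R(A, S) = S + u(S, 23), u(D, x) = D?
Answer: -3461136060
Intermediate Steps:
k(K, N) = -10 + K + N
R(A, S) = 2*S (R(A, S) = S + S = 2*S)
(R(1397, k(-24, 27)) + E(-2042, -1646))*(614258 + 4069282) = (2*(-10 - 24 + 27) - 725)*(614258 + 4069282) = (2*(-7) - 725)*4683540 = (-14 - 725)*4683540 = -739*4683540 = -3461136060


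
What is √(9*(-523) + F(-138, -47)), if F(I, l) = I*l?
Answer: √1779 ≈ 42.178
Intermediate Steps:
√(9*(-523) + F(-138, -47)) = √(9*(-523) - 138*(-47)) = √(-4707 + 6486) = √1779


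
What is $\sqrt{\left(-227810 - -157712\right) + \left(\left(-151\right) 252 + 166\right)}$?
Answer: $4 i \sqrt{6749} \approx 328.61 i$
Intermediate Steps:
$\sqrt{\left(-227810 - -157712\right) + \left(\left(-151\right) 252 + 166\right)} = \sqrt{\left(-227810 + 157712\right) + \left(-38052 + 166\right)} = \sqrt{-70098 - 37886} = \sqrt{-107984} = 4 i \sqrt{6749}$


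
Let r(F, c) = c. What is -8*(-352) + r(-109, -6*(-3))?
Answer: 2834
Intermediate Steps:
-8*(-352) + r(-109, -6*(-3)) = -8*(-352) - 6*(-3) = 2816 + 18 = 2834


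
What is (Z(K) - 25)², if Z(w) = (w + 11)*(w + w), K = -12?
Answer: 1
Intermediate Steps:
Z(w) = 2*w*(11 + w) (Z(w) = (11 + w)*(2*w) = 2*w*(11 + w))
(Z(K) - 25)² = (2*(-12)*(11 - 12) - 25)² = (2*(-12)*(-1) - 25)² = (24 - 25)² = (-1)² = 1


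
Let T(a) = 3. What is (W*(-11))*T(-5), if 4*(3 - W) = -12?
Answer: -198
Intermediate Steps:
W = 6 (W = 3 - ¼*(-12) = 3 + 3 = 6)
(W*(-11))*T(-5) = (6*(-11))*3 = -66*3 = -198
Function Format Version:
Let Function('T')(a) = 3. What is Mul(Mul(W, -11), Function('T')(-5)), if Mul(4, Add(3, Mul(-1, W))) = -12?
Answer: -198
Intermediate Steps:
W = 6 (W = Add(3, Mul(Rational(-1, 4), -12)) = Add(3, 3) = 6)
Mul(Mul(W, -11), Function('T')(-5)) = Mul(Mul(6, -11), 3) = Mul(-66, 3) = -198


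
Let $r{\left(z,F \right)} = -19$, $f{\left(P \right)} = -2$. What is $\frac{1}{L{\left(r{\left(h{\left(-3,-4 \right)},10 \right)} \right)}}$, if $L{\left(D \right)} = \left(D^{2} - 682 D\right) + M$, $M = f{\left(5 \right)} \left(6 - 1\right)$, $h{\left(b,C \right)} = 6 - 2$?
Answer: $\frac{1}{13309} \approx 7.5137 \cdot 10^{-5}$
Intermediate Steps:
$h{\left(b,C \right)} = 4$ ($h{\left(b,C \right)} = 6 - 2 = 4$)
$M = -10$ ($M = - 2 \left(6 - 1\right) = \left(-2\right) 5 = -10$)
$L{\left(D \right)} = -10 + D^{2} - 682 D$ ($L{\left(D \right)} = \left(D^{2} - 682 D\right) - 10 = -10 + D^{2} - 682 D$)
$\frac{1}{L{\left(r{\left(h{\left(-3,-4 \right)},10 \right)} \right)}} = \frac{1}{-10 + \left(-19\right)^{2} - -12958} = \frac{1}{-10 + 361 + 12958} = \frac{1}{13309}$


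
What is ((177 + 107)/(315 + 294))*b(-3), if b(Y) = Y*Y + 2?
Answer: 3124/609 ≈ 5.1297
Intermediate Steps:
b(Y) = 2 + Y² (b(Y) = Y² + 2 = 2 + Y²)
((177 + 107)/(315 + 294))*b(-3) = ((177 + 107)/(315 + 294))*(2 + (-3)²) = (284/609)*(2 + 9) = (284*(1/609))*11 = (284/609)*11 = 3124/609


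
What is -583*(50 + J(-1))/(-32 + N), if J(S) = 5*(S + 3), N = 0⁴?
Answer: 8745/8 ≈ 1093.1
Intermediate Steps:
N = 0
J(S) = 15 + 5*S (J(S) = 5*(3 + S) = 15 + 5*S)
-583*(50 + J(-1))/(-32 + N) = -583*(50 + (15 + 5*(-1)))/(-32 + 0) = -583*(50 + (15 - 5))/(-32) = -583*(50 + 10)*(-1)/32 = -34980*(-1)/32 = -583*(-15/8) = 8745/8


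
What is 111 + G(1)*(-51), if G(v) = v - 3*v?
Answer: 213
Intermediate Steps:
G(v) = -2*v
111 + G(1)*(-51) = 111 - 2*1*(-51) = 111 - 2*(-51) = 111 + 102 = 213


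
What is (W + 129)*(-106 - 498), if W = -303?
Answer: 105096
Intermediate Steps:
(W + 129)*(-106 - 498) = (-303 + 129)*(-106 - 498) = -174*(-604) = 105096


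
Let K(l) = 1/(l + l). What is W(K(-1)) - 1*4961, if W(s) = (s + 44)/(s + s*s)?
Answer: -5135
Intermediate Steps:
K(l) = 1/(2*l)
W(s) = (44 + s)/(s + s²)
W(K(-1)) - 1*4961 = (44 + (½)/(-1))/((((½)/(-1)))*(1 + (½)/(-1))) - 1*4961 = (44 + (½)*(-1))/((((½)*(-1)))*(1 + (½)*(-1))) - 4961 = (44 - ½)/((-½)*(1 - ½)) - 4961 = -2*87/2/½ - 4961 = -2*2*87/2 - 4961 = -174 - 4961 = -5135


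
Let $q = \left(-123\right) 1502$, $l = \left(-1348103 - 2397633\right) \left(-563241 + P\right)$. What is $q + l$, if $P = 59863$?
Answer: $1885520911462$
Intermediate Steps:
$l = 1885521096208$ ($l = \left(-1348103 - 2397633\right) \left(-563241 + 59863\right) = \left(-3745736\right) \left(-503378\right) = 1885521096208$)
$q = -184746$
$q + l = -184746 + 1885521096208 = 1885520911462$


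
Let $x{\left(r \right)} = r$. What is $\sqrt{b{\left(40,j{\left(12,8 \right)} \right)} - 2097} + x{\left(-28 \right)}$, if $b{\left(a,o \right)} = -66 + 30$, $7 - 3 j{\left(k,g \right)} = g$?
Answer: $-28 + 3 i \sqrt{237} \approx -28.0 + 46.184 i$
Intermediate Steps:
$j{\left(k,g \right)} = \frac{7}{3} - \frac{g}{3}$
$b{\left(a,o \right)} = -36$
$\sqrt{b{\left(40,j{\left(12,8 \right)} \right)} - 2097} + x{\left(-28 \right)} = \sqrt{-36 - 2097} - 28 = \sqrt{-2133} - 28 = 3 i \sqrt{237} - 28 = -28 + 3 i \sqrt{237}$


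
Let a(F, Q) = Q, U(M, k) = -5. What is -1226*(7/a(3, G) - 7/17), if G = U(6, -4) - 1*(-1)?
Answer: 90111/34 ≈ 2650.3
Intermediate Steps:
G = -4 (G = -5 - 1*(-1) = -5 + 1 = -4)
-1226*(7/a(3, G) - 7/17) = -1226*(7/(-4) - 7/17) = -1226*(7*(-¼) - 7*1/17) = -1226*(-7/4 - 7/17) = -1226*(-147/68) = 90111/34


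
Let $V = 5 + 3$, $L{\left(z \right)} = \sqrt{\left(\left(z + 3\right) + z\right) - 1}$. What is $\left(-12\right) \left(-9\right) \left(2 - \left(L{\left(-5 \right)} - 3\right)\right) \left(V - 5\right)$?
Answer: $1620 - 648 i \sqrt{2} \approx 1620.0 - 916.41 i$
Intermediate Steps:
$L{\left(z \right)} = \sqrt{2 + 2 z}$ ($L{\left(z \right)} = \sqrt{\left(\left(3 + z\right) + z\right) - 1} = \sqrt{\left(3 + 2 z\right) - 1} = \sqrt{2 + 2 z}$)
$V = 8$
$\left(-12\right) \left(-9\right) \left(2 - \left(L{\left(-5 \right)} - 3\right)\right) \left(V - 5\right) = \left(-12\right) \left(-9\right) \left(2 - \left(\sqrt{2 + 2 \left(-5\right)} - 3\right)\right) \left(8 - 5\right) = 108 \left(2 - \left(\sqrt{2 - 10} - 3\right)\right) 3 = 108 \left(2 - \left(\sqrt{-8} - 3\right)\right) 3 = 108 \left(2 - \left(2 i \sqrt{2} - 3\right)\right) 3 = 108 \left(2 - \left(-3 + 2 i \sqrt{2}\right)\right) 3 = 108 \left(2 + \left(3 - 2 i \sqrt{2}\right)\right) 3 = 108 \left(5 - 2 i \sqrt{2}\right) 3 = 108 \left(15 - 6 i \sqrt{2}\right) = 1620 - 648 i \sqrt{2}$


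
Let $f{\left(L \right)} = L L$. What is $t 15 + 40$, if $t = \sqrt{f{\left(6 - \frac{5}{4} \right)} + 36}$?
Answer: $40 + \frac{15 \sqrt{937}}{4} \approx 154.79$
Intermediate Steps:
$f{\left(L \right)} = L^{2}$
$t = \frac{\sqrt{937}}{4}$ ($t = \sqrt{\left(6 - \frac{5}{4}\right)^{2} + 36} = \sqrt{\left(\frac{19}{4}\right)^{2} + 36} = \sqrt{\frac{361}{16} + 36} = \sqrt{\frac{937}{16}} = \frac{\sqrt{937}}{4} \approx 7.6526$)
$t 15 + 40 = \frac{\sqrt{937}}{4} \cdot 15 + 40 = \frac{15 \sqrt{937}}{4} + 40 = 40 + \frac{15 \sqrt{937}}{4}$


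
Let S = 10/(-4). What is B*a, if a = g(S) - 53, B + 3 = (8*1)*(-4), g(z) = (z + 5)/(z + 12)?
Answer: 35070/19 ≈ 1845.8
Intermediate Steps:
S = -5/2 (S = 10*(-¼) = -5/2 ≈ -2.5000)
g(z) = (5 + z)/(12 + z)
B = -35 (B = -3 + (8*1)*(-4) = -3 + 8*(-4) = -3 - 32 = -35)
a = -1002/19 (a = (5 - 5/2)/(12 - 5/2) - 53 = (5/2)/(19/2) - 53 = (2/19)*(5/2) - 53 = 5/19 - 53 = -1002/19 ≈ -52.737)
B*a = -35*(-1002/19) = 35070/19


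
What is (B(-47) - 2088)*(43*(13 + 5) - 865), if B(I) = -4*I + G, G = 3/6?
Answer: 345709/2 ≈ 1.7285e+5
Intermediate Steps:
G = ½ (G = 3*(⅙) = ½ ≈ 0.50000)
B(I) = ½ - 4*I (B(I) = -4*I + ½ = ½ - 4*I)
(B(-47) - 2088)*(43*(13 + 5) - 865) = ((½ - 4*(-47)) - 2088)*(43*(13 + 5) - 865) = ((½ + 188) - 2088)*(43*18 - 865) = (377/2 - 2088)*(774 - 865) = -3799/2*(-91) = 345709/2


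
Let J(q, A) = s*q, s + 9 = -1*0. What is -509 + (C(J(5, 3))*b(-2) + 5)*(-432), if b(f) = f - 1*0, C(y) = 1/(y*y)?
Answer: -200143/75 ≈ -2668.6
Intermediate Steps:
s = -9 (s = -9 - 1*0 = -9 + 0 = -9)
J(q, A) = -9*q
C(y) = y⁻² (C(y) = 1/(y²) = y⁻²)
b(f) = f (b(f) = f + 0 = f)
-509 + (C(J(5, 3))*b(-2) + 5)*(-432) = -509 + (-2/(-9*5)² + 5)*(-432) = -509 + (-2/(-45)² + 5)*(-432) = -509 + ((1/2025)*(-2) + 5)*(-432) = -509 + (-2/2025 + 5)*(-432) = -509 + (10123/2025)*(-432) = -509 - 161968/75 = -200143/75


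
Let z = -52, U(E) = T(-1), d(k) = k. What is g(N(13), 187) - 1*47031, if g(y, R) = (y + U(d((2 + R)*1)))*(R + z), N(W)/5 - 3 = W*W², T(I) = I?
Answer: 1437834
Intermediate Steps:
U(E) = -1
N(W) = 15 + 5*W³ (N(W) = 15 + 5*(W*W²) = 15 + 5*W³)
g(y, R) = (-1 + y)*(-52 + R) (g(y, R) = (y - 1)*(R - 52) = (-1 + y)*(-52 + R))
g(N(13), 187) - 1*47031 = (52 - 1*187 - 52*(15 + 5*13³) + 187*(15 + 5*13³)) - 1*47031 = (52 - 187 - 52*(15 + 5*2197) + 187*(15 + 5*2197)) - 47031 = (52 - 187 - 52*(15 + 10985) + 187*(15 + 10985)) - 47031 = (52 - 187 - 52*11000 + 187*11000) - 47031 = (52 - 187 - 572000 + 2057000) - 47031 = 1484865 - 47031 = 1437834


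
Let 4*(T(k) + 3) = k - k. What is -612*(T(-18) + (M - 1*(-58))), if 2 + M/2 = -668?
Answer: 786420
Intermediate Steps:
M = -1340 (M = -4 + 2*(-668) = -4 - 1336 = -1340)
T(k) = -3 (T(k) = -3 + (k - k)/4 = -3 + (1/4)*0 = -3 + 0 = -3)
-612*(T(-18) + (M - 1*(-58))) = -612*(-3 + (-1340 - 1*(-58))) = -612*(-3 + (-1340 + 58)) = -612*(-3 - 1282) = -612*(-1285) = 786420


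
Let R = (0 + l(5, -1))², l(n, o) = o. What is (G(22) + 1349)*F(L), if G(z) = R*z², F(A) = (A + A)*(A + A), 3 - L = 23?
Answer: 2932800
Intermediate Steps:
L = -20 (L = 3 - 1*23 = 3 - 23 = -20)
F(A) = 4*A² (F(A) = (2*A)*(2*A) = 4*A²)
R = 1 (R = (0 - 1)² = (-1)² = 1)
G(z) = z² (G(z) = 1*z² = z²)
(G(22) + 1349)*F(L) = (22² + 1349)*(4*(-20)²) = (484 + 1349)*(4*400) = 1833*1600 = 2932800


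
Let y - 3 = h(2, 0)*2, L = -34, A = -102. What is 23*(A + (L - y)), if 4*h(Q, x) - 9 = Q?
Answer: -6647/2 ≈ -3323.5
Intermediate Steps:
h(Q, x) = 9/4 + Q/4
y = 17/2 (y = 3 + (9/4 + (1/4)*2)*2 = 3 + (9/4 + 1/2)*2 = 3 + (11/4)*2 = 3 + 11/2 = 17/2 ≈ 8.5000)
23*(A + (L - y)) = 23*(-102 + (-34 - 1*17/2)) = 23*(-102 + (-34 - 17/2)) = 23*(-102 - 85/2) = 23*(-289/2) = -6647/2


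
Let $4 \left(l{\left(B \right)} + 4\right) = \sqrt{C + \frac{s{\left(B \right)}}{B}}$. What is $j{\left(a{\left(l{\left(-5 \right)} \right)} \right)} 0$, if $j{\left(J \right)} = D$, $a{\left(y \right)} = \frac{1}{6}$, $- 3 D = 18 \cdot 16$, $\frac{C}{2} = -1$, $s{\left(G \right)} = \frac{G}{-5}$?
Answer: $0$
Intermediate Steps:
$s{\left(G \right)} = - \frac{G}{5}$ ($s{\left(G \right)} = G \left(- \frac{1}{5}\right) = - \frac{G}{5}$)
$C = -2$ ($C = 2 \left(-1\right) = -2$)
$D = -96$ ($D = - \frac{18 \cdot 16}{3} = \left(- \frac{1}{3}\right) 288 = -96$)
$l{\left(B \right)} = -4 + \frac{i \sqrt{55}}{20}$ ($l{\left(B \right)} = -4 + \frac{\sqrt{-2 + \frac{\left(- \frac{1}{5}\right) B}{B}}}{4} = -4 + \frac{\sqrt{-2 - \frac{1}{5}}}{4} = -4 + \frac{\sqrt{- \frac{11}{5}}}{4} = -4 + \frac{\frac{1}{5} i \sqrt{55}}{4} = -4 + \frac{i \sqrt{55}}{20}$)
$a{\left(y \right)} = \frac{1}{6}$
$j{\left(J \right)} = -96$
$j{\left(a{\left(l{\left(-5 \right)} \right)} \right)} 0 = \left(-96\right) 0 = 0$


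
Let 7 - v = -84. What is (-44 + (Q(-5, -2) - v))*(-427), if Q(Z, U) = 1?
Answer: 57218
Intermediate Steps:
v = 91 (v = 7 - 1*(-84) = 7 + 84 = 91)
(-44 + (Q(-5, -2) - v))*(-427) = (-44 + (1 - 1*91))*(-427) = (-44 + (1 - 91))*(-427) = (-44 - 90)*(-427) = -134*(-427) = 57218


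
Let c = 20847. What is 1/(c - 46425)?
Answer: -1/25578 ≈ -3.9096e-5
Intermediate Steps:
1/(c - 46425) = 1/(20847 - 46425) = 1/(-25578) = -1/25578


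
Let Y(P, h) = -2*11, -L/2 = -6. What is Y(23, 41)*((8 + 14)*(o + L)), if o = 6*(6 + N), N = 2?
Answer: -29040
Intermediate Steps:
L = 12 (L = -2*(-6) = 12)
Y(P, h) = -22
o = 48 (o = 6*(6 + 2) = 6*8 = 48)
Y(23, 41)*((8 + 14)*(o + L)) = -22*(8 + 14)*(48 + 12) = -484*60 = -22*1320 = -29040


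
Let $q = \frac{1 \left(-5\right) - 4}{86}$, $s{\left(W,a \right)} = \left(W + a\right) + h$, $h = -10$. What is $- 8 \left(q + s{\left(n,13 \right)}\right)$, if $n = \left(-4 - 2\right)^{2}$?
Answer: $- \frac{13380}{43} \approx -311.16$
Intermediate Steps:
$n = 36$ ($n = \left(-6\right)^{2} = 36$)
$s{\left(W,a \right)} = -10 + W + a$ ($s{\left(W,a \right)} = \left(W + a\right) - 10 = -10 + W + a$)
$q = - \frac{9}{86}$ ($q = \left(-5 - 4\right) \frac{1}{86} = \left(-9\right) \frac{1}{86} = - \frac{9}{86} \approx -0.10465$)
$- 8 \left(q + s{\left(n,13 \right)}\right) = - 8 \left(- \frac{9}{86} + \left(-10 + 36 + 13\right)\right) = - 8 \left(- \frac{9}{86} + 39\right) = \left(-8\right) \frac{3345}{86} = - \frac{13380}{43}$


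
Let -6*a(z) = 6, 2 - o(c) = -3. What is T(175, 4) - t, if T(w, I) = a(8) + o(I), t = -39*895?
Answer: 34909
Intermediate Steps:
o(c) = 5 (o(c) = 2 - 1*(-3) = 2 + 3 = 5)
t = -34905
a(z) = -1 (a(z) = -1/6*6 = -1)
T(w, I) = 4 (T(w, I) = -1 + 5 = 4)
T(175, 4) - t = 4 - 1*(-34905) = 4 + 34905 = 34909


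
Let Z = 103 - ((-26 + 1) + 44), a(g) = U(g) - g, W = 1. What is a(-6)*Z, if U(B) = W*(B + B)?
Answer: -504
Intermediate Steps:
U(B) = 2*B (U(B) = 1*(B + B) = 1*(2*B) = 2*B)
a(g) = g (a(g) = 2*g - g = g)
Z = 84 (Z = 103 - (-25 + 44) = 103 - 1*19 = 103 - 19 = 84)
a(-6)*Z = -6*84 = -504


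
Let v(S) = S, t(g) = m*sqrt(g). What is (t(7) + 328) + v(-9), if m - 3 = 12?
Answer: 319 + 15*sqrt(7) ≈ 358.69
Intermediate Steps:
m = 15 (m = 3 + 12 = 15)
t(g) = 15*sqrt(g)
(t(7) + 328) + v(-9) = (15*sqrt(7) + 328) - 9 = (328 + 15*sqrt(7)) - 9 = 319 + 15*sqrt(7)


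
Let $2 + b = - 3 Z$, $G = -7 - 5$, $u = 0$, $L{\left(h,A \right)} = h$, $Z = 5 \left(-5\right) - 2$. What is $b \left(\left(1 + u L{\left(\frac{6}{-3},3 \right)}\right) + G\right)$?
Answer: $-869$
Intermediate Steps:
$Z = -27$ ($Z = -25 - 2 = -27$)
$G = -12$ ($G = -7 - 5 = -12$)
$b = 79$ ($b = -2 - -81 = -2 + 81 = 79$)
$b \left(\left(1 + u L{\left(\frac{6}{-3},3 \right)}\right) + G\right) = 79 \left(\left(1 + 0 \frac{6}{-3}\right) - 12\right) = 79 \left(\left(1 + 0 \cdot 6 \left(- \frac{1}{3}\right)\right) - 12\right) = 79 \left(\left(1 + 0 \left(-2\right)\right) - 12\right) = 79 \left(\left(1 + 0\right) - 12\right) = 79 \left(1 - 12\right) = 79 \left(-11\right) = -869$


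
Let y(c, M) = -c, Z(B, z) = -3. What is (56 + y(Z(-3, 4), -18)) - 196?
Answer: -137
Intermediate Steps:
(56 + y(Z(-3, 4), -18)) - 196 = (56 - 1*(-3)) - 196 = (56 + 3) - 196 = 59 - 196 = -137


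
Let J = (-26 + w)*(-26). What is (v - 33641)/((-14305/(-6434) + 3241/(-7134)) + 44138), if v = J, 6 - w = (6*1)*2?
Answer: -53783507793/72357938743 ≈ -0.74330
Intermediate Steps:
w = -6 (w = 6 - 6*1*2 = 6 - 6*2 = 6 - 1*12 = 6 - 12 = -6)
J = 832 (J = (-26 - 6)*(-26) = -32*(-26) = 832)
v = 832
(v - 33641)/((-14305/(-6434) + 3241/(-7134)) + 44138) = (832 - 33641)/((-14305/(-6434) + 3241/(-7134)) + 44138) = -32809/((-14305*(-1/6434) + 3241*(-1/7134)) + 44138) = -32809/((14305/6434 - 3241/7134) + 44138) = -32809/(20299819/11475039 + 44138) = -32809/506505571201/11475039 = -32809*11475039/506505571201 = -53783507793/72357938743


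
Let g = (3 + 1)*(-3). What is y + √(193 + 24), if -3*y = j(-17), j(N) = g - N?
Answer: -5/3 + √217 ≈ 13.064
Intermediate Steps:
g = -12 (g = 4*(-3) = -12)
j(N) = -12 - N
y = -5/3 (y = -(-12 - 1*(-17))/3 = -(-12 + 17)/3 = -⅓*5 = -5/3 ≈ -1.6667)
y + √(193 + 24) = -5/3 + √(193 + 24) = -5/3 + √217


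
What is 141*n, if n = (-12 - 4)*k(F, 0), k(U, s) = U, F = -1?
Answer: 2256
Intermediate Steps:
n = 16 (n = (-12 - 4)*(-1) = -16*(-1) = 16)
141*n = 141*16 = 2256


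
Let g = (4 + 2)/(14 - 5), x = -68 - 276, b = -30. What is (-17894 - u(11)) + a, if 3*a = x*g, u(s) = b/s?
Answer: -1778804/99 ≈ -17968.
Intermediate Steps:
u(s) = -30/s
x = -344
g = ⅔ (g = 6/9 = 6*(⅑) = ⅔ ≈ 0.66667)
a = -688/9 (a = (-344*⅔)/3 = (⅓)*(-688/3) = -688/9 ≈ -76.444)
(-17894 - u(11)) + a = (-17894 - (-30)/11) - 688/9 = (-17894 - 1*(-30/11)) - 688/9 = (-17894 + 30/11) - 688/9 = -196804/11 - 688/9 = -1778804/99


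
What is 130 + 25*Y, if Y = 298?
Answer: 7580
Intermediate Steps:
130 + 25*Y = 130 + 25*298 = 130 + 7450 = 7580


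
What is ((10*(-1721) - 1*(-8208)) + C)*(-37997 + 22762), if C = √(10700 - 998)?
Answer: 137145470 - 319935*√22 ≈ 1.3564e+8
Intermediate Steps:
C = 21*√22 (C = √9702 = 21*√22 ≈ 98.499)
((10*(-1721) - 1*(-8208)) + C)*(-37997 + 22762) = ((10*(-1721) - 1*(-8208)) + 21*√22)*(-37997 + 22762) = ((-17210 + 8208) + 21*√22)*(-15235) = (-9002 + 21*√22)*(-15235) = 137145470 - 319935*√22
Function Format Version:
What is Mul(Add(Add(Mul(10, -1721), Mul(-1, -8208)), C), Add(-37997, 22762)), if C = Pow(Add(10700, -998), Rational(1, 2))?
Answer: Add(137145470, Mul(-319935, Pow(22, Rational(1, 2)))) ≈ 1.3564e+8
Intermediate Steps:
C = Mul(21, Pow(22, Rational(1, 2))) (C = Pow(9702, Rational(1, 2)) = Mul(21, Pow(22, Rational(1, 2))) ≈ 98.499)
Mul(Add(Add(Mul(10, -1721), Mul(-1, -8208)), C), Add(-37997, 22762)) = Mul(Add(Add(Mul(10, -1721), Mul(-1, -8208)), Mul(21, Pow(22, Rational(1, 2)))), Add(-37997, 22762)) = Mul(Add(Add(-17210, 8208), Mul(21, Pow(22, Rational(1, 2)))), -15235) = Mul(Add(-9002, Mul(21, Pow(22, Rational(1, 2)))), -15235) = Add(137145470, Mul(-319935, Pow(22, Rational(1, 2))))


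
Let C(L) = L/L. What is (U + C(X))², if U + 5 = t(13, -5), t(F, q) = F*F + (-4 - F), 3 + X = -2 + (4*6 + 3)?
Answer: 21904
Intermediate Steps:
X = 22 (X = -3 + (-2 + (4*6 + 3)) = -3 + (-2 + (24 + 3)) = -3 + (-2 + 27) = -3 + 25 = 22)
C(L) = 1
t(F, q) = -4 + F² - F (t(F, q) = F² + (-4 - F) = -4 + F² - F)
U = 147 (U = -5 + (-4 + 13² - 1*13) = -5 + (-4 + 169 - 13) = -5 + 152 = 147)
(U + C(X))² = (147 + 1)² = 148² = 21904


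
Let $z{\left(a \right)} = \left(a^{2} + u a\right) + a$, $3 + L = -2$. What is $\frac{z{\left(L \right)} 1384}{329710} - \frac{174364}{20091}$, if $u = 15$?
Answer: $- \frac{5901888136}{662420361} \approx -8.9096$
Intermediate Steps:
$L = -5$ ($L = -3 - 2 = -5$)
$z{\left(a \right)} = a^{2} + 16 a$ ($z{\left(a \right)} = \left(a^{2} + 15 a\right) + a = a^{2} + 16 a$)
$\frac{z{\left(L \right)} 1384}{329710} - \frac{174364}{20091} = \frac{- 5 \left(16 - 5\right) 1384}{329710} - \frac{174364}{20091} = \left(-5\right) 11 \cdot 1384 \cdot \frac{1}{329710} - \frac{174364}{20091} = \left(-55\right) 1384 \cdot \frac{1}{329710} - \frac{174364}{20091} = \left(-76120\right) \frac{1}{329710} - \frac{174364}{20091} = - \frac{7612}{32971} - \frac{174364}{20091} = - \frac{5901888136}{662420361}$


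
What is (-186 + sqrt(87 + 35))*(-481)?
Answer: 89466 - 481*sqrt(122) ≈ 84153.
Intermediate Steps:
(-186 + sqrt(87 + 35))*(-481) = (-186 + sqrt(122))*(-481) = 89466 - 481*sqrt(122)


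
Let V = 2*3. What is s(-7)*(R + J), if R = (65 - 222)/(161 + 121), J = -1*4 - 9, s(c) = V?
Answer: -3823/47 ≈ -81.340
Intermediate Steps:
V = 6
s(c) = 6
J = -13 (J = -4 - 9 = -13)
R = -157/282 ≈ -0.55674
s(-7)*(R + J) = 6*(-157/282 - 13) = 6*(-3823/282) = -3823/47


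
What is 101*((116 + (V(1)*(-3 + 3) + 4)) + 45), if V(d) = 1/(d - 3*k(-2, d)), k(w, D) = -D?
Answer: 16665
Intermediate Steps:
V(d) = 1/(4*d) (V(d) = 1/(d - (-3)*d) = 1/(d + 3*d) = 1/(4*d))
101*((116 + (V(1)*(-3 + 3) + 4)) + 45) = 101*((116 + (((1/4)/1)*(-3 + 3) + 4)) + 45) = 101*((116 + (((1/4)*1)*0 + 4)) + 45) = 101*((116 + ((1/4)*0 + 4)) + 45) = 101*((116 + (0 + 4)) + 45) = 101*((116 + 4) + 45) = 101*(120 + 45) = 101*165 = 16665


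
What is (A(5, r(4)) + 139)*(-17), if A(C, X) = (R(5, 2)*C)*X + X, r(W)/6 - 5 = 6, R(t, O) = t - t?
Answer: -3485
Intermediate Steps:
R(t, O) = 0
r(W) = 66 (r(W) = 30 + 6*6 = 30 + 36 = 66)
A(C, X) = X (A(C, X) = (0*C)*X + X = 0*X + X = 0 + X = X)
(A(5, r(4)) + 139)*(-17) = (66 + 139)*(-17) = 205*(-17) = -3485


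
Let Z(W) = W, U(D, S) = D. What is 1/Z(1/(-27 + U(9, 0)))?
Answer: -18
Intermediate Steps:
1/Z(1/(-27 + U(9, 0))) = 1/(1/(-27 + 9)) = 1/(1/(-18)) = 1/(-1/18) = -18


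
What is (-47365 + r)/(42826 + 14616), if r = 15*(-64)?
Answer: -48325/57442 ≈ -0.84128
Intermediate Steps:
r = -960
(-47365 + r)/(42826 + 14616) = (-47365 - 960)/(42826 + 14616) = -48325/57442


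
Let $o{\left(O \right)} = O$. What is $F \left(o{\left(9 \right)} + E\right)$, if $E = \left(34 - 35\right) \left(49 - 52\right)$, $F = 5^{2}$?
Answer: $300$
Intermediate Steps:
$F = 25$
$E = 3$ ($E = \left(-1\right) \left(-3\right) = 3$)
$F \left(o{\left(9 \right)} + E\right) = 25 \left(9 + 3\right) = 25 \cdot 12 = 300$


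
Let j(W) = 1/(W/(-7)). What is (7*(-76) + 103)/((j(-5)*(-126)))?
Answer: 715/294 ≈ 2.4320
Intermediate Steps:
j(W) = -7/W (j(W) = 1/(W*(-1/7)) = 1/(-W/7) = -7/W)
(7*(-76) + 103)/((j(-5)*(-126))) = (7*(-76) + 103)/((-7/(-5)*(-126))) = (-532 + 103)/((-7*(-1/5)*(-126))) = -429/((7/5)*(-126)) = -429/(-882/5) = -429*(-5/882) = 715/294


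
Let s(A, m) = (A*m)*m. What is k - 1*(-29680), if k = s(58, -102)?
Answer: 633112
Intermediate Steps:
s(A, m) = A*m²
k = 603432 (k = 58*(-102)² = 58*10404 = 603432)
k - 1*(-29680) = 603432 - 1*(-29680) = 603432 + 29680 = 633112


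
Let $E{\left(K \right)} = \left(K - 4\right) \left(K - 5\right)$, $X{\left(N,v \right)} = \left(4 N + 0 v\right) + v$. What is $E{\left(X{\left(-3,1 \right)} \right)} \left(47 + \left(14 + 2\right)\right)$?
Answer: $15120$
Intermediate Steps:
$X{\left(N,v \right)} = v + 4 N$ ($X{\left(N,v \right)} = \left(4 N + 0\right) + v = 4 N + v = v + 4 N$)
$E{\left(K \right)} = \left(-5 + K\right) \left(-4 + K\right)$ ($E{\left(K \right)} = \left(-4 + K\right) \left(-5 + K\right) = \left(-5 + K\right) \left(-4 + K\right)$)
$E{\left(X{\left(-3,1 \right)} \right)} \left(47 + \left(14 + 2\right)\right) = \left(20 + \left(1 + 4 \left(-3\right)\right)^{2} - 9 \left(1 + 4 \left(-3\right)\right)\right) \left(47 + \left(14 + 2\right)\right) = \left(20 + \left(1 - 12\right)^{2} - 9 \left(1 - 12\right)\right) \left(47 + 16\right) = \left(20 + \left(-11\right)^{2} - -99\right) 63 = \left(20 + 121 + 99\right) 63 = 240 \cdot 63 = 15120$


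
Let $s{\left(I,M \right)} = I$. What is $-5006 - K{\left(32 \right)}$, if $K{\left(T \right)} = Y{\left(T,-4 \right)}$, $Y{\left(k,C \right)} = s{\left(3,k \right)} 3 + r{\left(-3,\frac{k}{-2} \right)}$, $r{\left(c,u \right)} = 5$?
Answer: $-5020$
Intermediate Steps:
$Y{\left(k,C \right)} = 14$ ($Y{\left(k,C \right)} = 3 \cdot 3 + 5 = 9 + 5 = 14$)
$K{\left(T \right)} = 14$
$-5006 - K{\left(32 \right)} = -5006 - 14 = -5020$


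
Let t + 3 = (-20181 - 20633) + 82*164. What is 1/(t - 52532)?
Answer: -1/79901 ≈ -1.2515e-5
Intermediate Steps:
t = -27369 (t = -3 + ((-20181 - 20633) + 82*164) = -3 + (-40814 + 13448) = -3 - 27366 = -27369)
1/(t - 52532) = 1/(-27369 - 52532) = 1/(-79901) = -1/79901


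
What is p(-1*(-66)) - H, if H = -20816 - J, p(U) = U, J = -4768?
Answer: 16114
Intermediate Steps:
H = -16048 (H = -20816 - 1*(-4768) = -20816 + 4768 = -16048)
p(-1*(-66)) - H = -1*(-66) - 1*(-16048) = 66 + 16048 = 16114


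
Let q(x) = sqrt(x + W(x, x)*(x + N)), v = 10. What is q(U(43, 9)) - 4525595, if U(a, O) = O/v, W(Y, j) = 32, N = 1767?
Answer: -4525595 + sqrt(5657370)/10 ≈ -4.5254e+6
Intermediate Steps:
U(a, O) = O/10
q(x) = sqrt(56544 + 33*x) (q(x) = sqrt(x + 32*(x + 1767)) = sqrt(x + 32*(1767 + x)) = sqrt(x + (56544 + 32*x)) = sqrt(56544 + 33*x))
q(U(43, 9)) - 4525595 = sqrt(56544 + 33*((1/10)*9)) - 4525595 = sqrt(56544 + 33*(9/10)) - 4525595 = sqrt(56544 + 297/10) - 4525595 = sqrt(565737/10) - 4525595 = sqrt(5657370)/10 - 4525595 = -4525595 + sqrt(5657370)/10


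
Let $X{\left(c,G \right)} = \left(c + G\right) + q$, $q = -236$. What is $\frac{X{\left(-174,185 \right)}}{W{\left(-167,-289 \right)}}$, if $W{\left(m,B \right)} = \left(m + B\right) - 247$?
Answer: $\frac{225}{703} \approx 0.32006$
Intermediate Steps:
$X{\left(c,G \right)} = -236 + G + c$ ($X{\left(c,G \right)} = \left(c + G\right) - 236 = \left(G + c\right) - 236 = -236 + G + c$)
$W{\left(m,B \right)} = -247 + B + m$ ($W{\left(m,B \right)} = \left(B + m\right) - 247 = -247 + B + m$)
$\frac{X{\left(-174,185 \right)}}{W{\left(-167,-289 \right)}} = \frac{-236 + 185 - 174}{-247 - 289 - 167} = - \frac{225}{-703} = \left(-225\right) \left(- \frac{1}{703}\right) = \frac{225}{703}$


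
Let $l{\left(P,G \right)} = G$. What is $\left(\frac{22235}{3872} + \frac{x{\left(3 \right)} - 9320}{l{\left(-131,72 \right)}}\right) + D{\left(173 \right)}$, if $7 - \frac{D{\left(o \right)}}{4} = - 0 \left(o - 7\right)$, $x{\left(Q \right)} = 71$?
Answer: $- \frac{1100219}{11616} \approx -94.716$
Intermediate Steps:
$D{\left(o \right)} = 28$ ($D{\left(o \right)} = 28 - 4 \left(- 0 \left(o - 7\right)\right) = 28 - 4 \left(- 0 \left(-7 + o\right)\right) = 28 - 4 \left(\left(-1\right) 0\right) = 28 - 0 = 28 + 0 = 28$)
$\left(\frac{22235}{3872} + \frac{x{\left(3 \right)} - 9320}{l{\left(-131,72 \right)}}\right) + D{\left(173 \right)} = \left(\frac{22235}{3872} + \frac{71 - 9320}{72}\right) + 28 = \left(22235 \cdot \frac{1}{3872} - \frac{3083}{24}\right) + 28 = \left(\frac{22235}{3872} - \frac{3083}{24}\right) + 28 = - \frac{1425467}{11616} + 28 = - \frac{1100219}{11616}$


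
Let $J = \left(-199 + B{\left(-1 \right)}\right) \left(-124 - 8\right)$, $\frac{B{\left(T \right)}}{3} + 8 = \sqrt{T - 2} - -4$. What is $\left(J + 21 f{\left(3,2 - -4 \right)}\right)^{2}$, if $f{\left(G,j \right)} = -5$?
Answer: $769425561 - 21975624 i \sqrt{3} \approx 7.6943 \cdot 10^{8} - 3.8063 \cdot 10^{7} i$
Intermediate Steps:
$B{\left(T \right)} = -12 + 3 \sqrt{-2 + T}$ ($B{\left(T \right)} = -24 + 3 \left(\sqrt{T - 2} - -4\right) = -24 + 3 \left(\sqrt{-2 + T} + 4\right) = -24 + 3 \left(4 + \sqrt{-2 + T}\right) = -24 + \left(12 + 3 \sqrt{-2 + T}\right) = -12 + 3 \sqrt{-2 + T}$)
$J = 27852 - 396 i \sqrt{3}$ ($J = \left(-199 - \left(12 - 3 \sqrt{-2 - 1}\right)\right) \left(-124 - 8\right) = \left(-199 - \left(12 - 3 \sqrt{-3}\right)\right) \left(-132\right) = \left(-199 - \left(12 - 3 i \sqrt{3}\right)\right) \left(-132\right) = \left(-211 + 3 i \sqrt{3}\right) \left(-132\right) = 27852 - 396 i \sqrt{3} \approx 27852.0 - 685.89 i$)
$\left(J + 21 f{\left(3,2 - -4 \right)}\right)^{2} = \left(\left(27852 - 396 i \sqrt{3}\right) + 21 \left(-5\right)\right)^{2} = \left(\left(27852 - 396 i \sqrt{3}\right) - 105\right)^{2} = \left(27747 - 396 i \sqrt{3}\right)^{2}$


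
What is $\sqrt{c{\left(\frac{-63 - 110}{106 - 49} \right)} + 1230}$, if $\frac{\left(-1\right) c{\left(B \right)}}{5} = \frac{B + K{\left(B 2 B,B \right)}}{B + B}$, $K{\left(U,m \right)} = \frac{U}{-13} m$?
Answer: $\frac{5 \sqrt{108150770}}{1482} \approx 35.086$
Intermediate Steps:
$K{\left(U,m \right)} = - \frac{U m}{13}$ ($K{\left(U,m \right)} = U \left(- \frac{1}{13}\right) m = - \frac{U}{13} m = - \frac{U m}{13}$)
$c{\left(B \right)} = - \frac{5 \left(B - \frac{2 B^{3}}{13}\right)}{2 B}$ ($c{\left(B \right)} = - 5 \frac{B - \frac{B 2 B B}{13}}{B + B} = - 5 \frac{B - \frac{2 B B B}{13}}{2 B} = - 5 \left(B - \frac{2 B^{2} B}{13}\right) \frac{1}{2 B} = - 5 \left(B - \frac{2 B^{3}}{13}\right) \frac{1}{2 B} = - 5 \frac{B - \frac{2 B^{3}}{13}}{2 B} = - \frac{5 \left(B - \frac{2 B^{3}}{13}\right)}{2 B}$)
$\sqrt{c{\left(\frac{-63 - 110}{106 - 49} \right)} + 1230} = \sqrt{\left(- \frac{5}{2} + \frac{5 \left(\frac{-63 - 110}{106 - 49}\right)^{2}}{13}\right) + 1230} = \sqrt{\left(- \frac{5}{2} + \frac{5 \left(- \frac{173}{57}\right)^{2}}{13}\right) + 1230} = \sqrt{\left(- \frac{5}{2} + \frac{5}{13} \cdot \frac{29929}{3249}\right) + 1230} = \sqrt{\left(- \frac{5}{2} + \frac{149645}{42237}\right) + 1230} = \sqrt{\frac{88105}{84474} + 1230} = \sqrt{\frac{103991125}{84474}} = \frac{5 \sqrt{108150770}}{1482}$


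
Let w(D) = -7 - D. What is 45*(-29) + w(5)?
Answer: -1317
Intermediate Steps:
45*(-29) + w(5) = 45*(-29) + (-7 - 1*5) = -1305 + (-7 - 5) = -1305 - 12 = -1317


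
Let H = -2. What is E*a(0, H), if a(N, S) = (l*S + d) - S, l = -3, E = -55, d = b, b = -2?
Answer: -330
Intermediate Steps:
d = -2
a(N, S) = -2 - 4*S (a(N, S) = (-3*S - 2) - S = (-2 - 3*S) - S = -2 - 4*S)
E*a(0, H) = -55*(-2 - 4*(-2)) = -55*(-2 + 8) = -55*6 = -330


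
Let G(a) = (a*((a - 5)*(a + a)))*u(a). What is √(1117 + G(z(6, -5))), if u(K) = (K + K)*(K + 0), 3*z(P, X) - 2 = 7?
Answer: √469 ≈ 21.656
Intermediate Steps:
z(P, X) = 3 (z(P, X) = ⅔ + (⅓)*7 = ⅔ + 7/3 = 3)
u(K) = 2*K² (u(K) = (2*K)*K = 2*K²)
G(a) = 4*a⁴*(-5 + a) (G(a) = (a*((a - 5)*(a + a)))*(2*a²) = (a*((-5 + a)*(2*a)))*(2*a²) = (a*(2*a*(-5 + a)))*(2*a²) = (2*a²*(-5 + a))*(2*a²) = 4*a⁴*(-5 + a))
√(1117 + G(z(6, -5))) = √(1117 + 4*3⁴*(-5 + 3)) = √(1117 + 4*81*(-2)) = √(1117 - 648) = √469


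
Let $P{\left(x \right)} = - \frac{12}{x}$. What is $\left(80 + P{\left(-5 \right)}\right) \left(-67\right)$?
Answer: $- \frac{27604}{5} \approx -5520.8$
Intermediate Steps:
$\left(80 + P{\left(-5 \right)}\right) \left(-67\right) = \left(80 - \frac{12}{-5}\right) \left(-67\right) = \left(80 - - \frac{12}{5}\right) \left(-67\right) = \left(80 + \frac{12}{5}\right) \left(-67\right) = \frac{412}{5} \left(-67\right) = - \frac{27604}{5}$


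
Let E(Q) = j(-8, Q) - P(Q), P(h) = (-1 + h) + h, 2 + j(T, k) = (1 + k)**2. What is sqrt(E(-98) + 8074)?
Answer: sqrt(17678) ≈ 132.96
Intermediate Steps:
j(T, k) = -2 + (1 + k)**2
P(h) = -1 + 2*h
E(Q) = -1 + (1 + Q)**2 - 2*Q (E(Q) = (-2 + (1 + Q)**2) - (-1 + 2*Q) = (-2 + (1 + Q)**2) + (1 - 2*Q) = -1 + (1 + Q)**2 - 2*Q)
sqrt(E(-98) + 8074) = sqrt((-98)**2 + 8074) = sqrt(9604 + 8074) = sqrt(17678)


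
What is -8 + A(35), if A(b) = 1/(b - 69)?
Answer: -273/34 ≈ -8.0294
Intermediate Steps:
A(b) = 1/(-69 + b)
-8 + A(35) = -8 + 1/(-69 + 35) = -8 + 1/(-34) = -8 - 1/34 = -273/34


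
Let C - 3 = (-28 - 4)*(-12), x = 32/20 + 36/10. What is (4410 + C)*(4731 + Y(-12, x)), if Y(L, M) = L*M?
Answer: 111976371/5 ≈ 2.2395e+7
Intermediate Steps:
x = 26/5 (x = 32*(1/20) + 36*(⅒) = 8/5 + 18/5 = 26/5 ≈ 5.2000)
C = 387 (C = 3 + (-28 - 4)*(-12) = 3 - 32*(-12) = 3 + 384 = 387)
(4410 + C)*(4731 + Y(-12, x)) = (4410 + 387)*(4731 - 12*26/5) = 4797*(4731 - 312/5) = 4797*(23343/5) = 111976371/5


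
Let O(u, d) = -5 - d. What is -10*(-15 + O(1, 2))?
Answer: 220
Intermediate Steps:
-10*(-15 + O(1, 2)) = -10*(-15 + (-5 - 1*2)) = -10*(-15 + (-5 - 2)) = -10*(-15 - 7) = -10*(-22) = 220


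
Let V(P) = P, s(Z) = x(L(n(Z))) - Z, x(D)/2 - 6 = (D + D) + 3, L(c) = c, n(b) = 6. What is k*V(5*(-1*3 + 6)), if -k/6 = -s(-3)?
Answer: 4050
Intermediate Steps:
x(D) = 18 + 4*D (x(D) = 12 + 2*((D + D) + 3) = 12 + 2*(2*D + 3) = 12 + 2*(3 + 2*D) = 12 + (6 + 4*D) = 18 + 4*D)
s(Z) = 42 - Z (s(Z) = (18 + 4*6) - Z = (18 + 24) - Z = 42 - Z)
k = 270 (k = -(-6)*(42 - 1*(-3)) = -(-6)*(42 + 3) = -(-6)*45 = -6*(-45) = 270)
k*V(5*(-1*3 + 6)) = 270*(5*(-1*3 + 6)) = 270*(5*(-3 + 6)) = 270*(5*3) = 270*15 = 4050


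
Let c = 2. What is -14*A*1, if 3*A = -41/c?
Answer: 287/3 ≈ 95.667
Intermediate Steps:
A = -41/6 (A = (-41/2)/3 = (-41*½)/3 = (⅓)*(-41/2) = -41/6 ≈ -6.8333)
-14*A*1 = -14*(-41/6)*1 = (287/3)*1 = 287/3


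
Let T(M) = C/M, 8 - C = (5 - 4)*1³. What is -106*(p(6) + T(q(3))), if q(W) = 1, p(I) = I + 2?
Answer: -1590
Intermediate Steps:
p(I) = 2 + I
C = 7 (C = 8 - (5 - 4)*1³ = 8 - 1 = 7)
T(M) = 7/M
-106*(p(6) + T(q(3))) = -106*((2 + 6) + 7/1) = -106*(8 + 7*1) = -106*(8 + 7) = -106*15 = -1590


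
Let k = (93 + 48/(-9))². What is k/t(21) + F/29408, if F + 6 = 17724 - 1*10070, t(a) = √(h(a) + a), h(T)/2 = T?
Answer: 239/919 + 69169*√7/189 ≈ 968.54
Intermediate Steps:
h(T) = 2*T
t(a) = √3*√a (t(a) = √(2*a + a) = √(3*a) = √3*√a)
F = 7648 (F = -6 + (17724 - 1*10070) = -6 + (17724 - 10070) = -6 + 7654 = 7648)
k = 69169/9 (k = (93 + 48*(-⅑))² = (93 - 16/3)² = (263/3)² = 69169/9 ≈ 7685.4)
k/t(21) + F/29408 = 69169/(9*((√3*√21))) + 7648/29408 = 69169/(9*((3*√7))) + 7648*(1/29408) = 69169*(√7/21)/9 + 239/919 = 69169*√7/189 + 239/919 = 239/919 + 69169*√7/189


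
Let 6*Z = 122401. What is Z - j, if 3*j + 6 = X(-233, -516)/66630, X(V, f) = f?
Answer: 453132179/22210 ≈ 20402.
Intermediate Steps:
Z = 122401/6 (Z = (1/6)*122401 = 122401/6 ≈ 20400.)
j = -66716/33315 (j = -2 + (-516/66630)/3 = -2 + (-516*1/66630)/3 = -2 + (1/3)*(-86/11105) = -2 - 86/33315 = -66716/33315 ≈ -2.0026)
Z - j = 122401/6 - 1*(-66716/33315) = 122401/6 + 66716/33315 = 453132179/22210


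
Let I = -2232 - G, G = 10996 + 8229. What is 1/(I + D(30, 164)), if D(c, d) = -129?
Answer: -1/21586 ≈ -4.6326e-5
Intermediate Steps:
G = 19225
I = -21457 (I = -2232 - 1*19225 = -2232 - 19225 = -21457)
1/(I + D(30, 164)) = 1/(-21457 - 129) = 1/(-21586) = -1/21586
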